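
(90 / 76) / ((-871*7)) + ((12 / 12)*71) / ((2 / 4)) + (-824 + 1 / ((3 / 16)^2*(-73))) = -103871813945 / 152217702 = -682.39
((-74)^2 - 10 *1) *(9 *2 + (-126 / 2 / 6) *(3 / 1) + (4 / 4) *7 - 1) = -40995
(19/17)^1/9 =19/153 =0.12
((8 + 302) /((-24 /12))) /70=-31 /14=-2.21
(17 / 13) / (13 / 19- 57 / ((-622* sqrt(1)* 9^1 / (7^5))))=602718 / 79190605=0.01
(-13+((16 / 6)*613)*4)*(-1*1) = -19577 / 3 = -6525.67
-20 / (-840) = 1 / 42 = 0.02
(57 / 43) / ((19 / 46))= 138 / 43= 3.21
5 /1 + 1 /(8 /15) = 55 /8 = 6.88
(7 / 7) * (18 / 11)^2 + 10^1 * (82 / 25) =21464 / 605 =35.48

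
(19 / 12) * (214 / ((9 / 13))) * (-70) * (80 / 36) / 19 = -973700 / 243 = -4007.00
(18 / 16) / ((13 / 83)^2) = 62001 / 1352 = 45.86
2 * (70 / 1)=140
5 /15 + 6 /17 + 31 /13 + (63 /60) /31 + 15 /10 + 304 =126855073 /411060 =308.60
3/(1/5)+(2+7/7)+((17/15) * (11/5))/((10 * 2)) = 27187/1500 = 18.12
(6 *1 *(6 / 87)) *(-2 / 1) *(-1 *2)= 48 / 29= 1.66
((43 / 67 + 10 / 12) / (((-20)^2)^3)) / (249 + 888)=593 / 29252736000000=0.00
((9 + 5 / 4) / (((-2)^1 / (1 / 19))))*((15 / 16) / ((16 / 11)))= -6765 / 38912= -0.17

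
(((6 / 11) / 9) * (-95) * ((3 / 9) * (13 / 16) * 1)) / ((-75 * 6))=247 / 71280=0.00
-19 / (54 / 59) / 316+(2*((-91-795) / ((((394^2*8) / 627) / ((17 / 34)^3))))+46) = 242762630243 / 5297894208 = 45.82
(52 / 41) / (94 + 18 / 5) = 65 / 5002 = 0.01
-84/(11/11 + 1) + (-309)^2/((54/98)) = 173238.33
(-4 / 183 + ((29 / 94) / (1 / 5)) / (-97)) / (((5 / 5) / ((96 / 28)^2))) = -864096 / 1946693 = -0.44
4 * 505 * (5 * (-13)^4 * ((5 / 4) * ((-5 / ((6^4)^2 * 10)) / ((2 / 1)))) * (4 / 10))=-72116525 / 3359232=-21.47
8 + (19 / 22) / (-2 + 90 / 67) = 6.68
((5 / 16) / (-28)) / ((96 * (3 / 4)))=-5 / 32256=-0.00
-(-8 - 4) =12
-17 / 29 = -0.59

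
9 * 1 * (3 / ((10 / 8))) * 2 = 216 / 5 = 43.20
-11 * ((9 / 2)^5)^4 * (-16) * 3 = 401202960148878650433 / 65536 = 6121871340162332.92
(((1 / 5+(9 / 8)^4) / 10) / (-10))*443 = -16347143 / 2048000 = -7.98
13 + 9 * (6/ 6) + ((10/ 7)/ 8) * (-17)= 531/ 28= 18.96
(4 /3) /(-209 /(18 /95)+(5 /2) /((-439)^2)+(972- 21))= -1156326 /131869333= -0.01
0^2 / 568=0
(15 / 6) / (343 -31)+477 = 297653 / 624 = 477.01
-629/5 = -125.80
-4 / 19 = -0.21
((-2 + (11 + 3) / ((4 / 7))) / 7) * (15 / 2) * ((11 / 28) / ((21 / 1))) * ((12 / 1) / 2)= 7425 / 2744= 2.71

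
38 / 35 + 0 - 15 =-487 / 35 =-13.91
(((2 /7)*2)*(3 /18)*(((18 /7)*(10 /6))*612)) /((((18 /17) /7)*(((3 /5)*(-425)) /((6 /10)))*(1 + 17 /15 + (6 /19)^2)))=-36822 /21161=-1.74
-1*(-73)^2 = -5329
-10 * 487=-4870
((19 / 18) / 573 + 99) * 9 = 1021105 / 1146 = 891.02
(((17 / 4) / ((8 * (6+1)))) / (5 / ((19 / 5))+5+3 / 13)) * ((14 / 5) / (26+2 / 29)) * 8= 121771 / 12224520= 0.01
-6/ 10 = -3/ 5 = -0.60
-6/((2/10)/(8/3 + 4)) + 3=-197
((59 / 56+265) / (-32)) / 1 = -14899 / 1792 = -8.31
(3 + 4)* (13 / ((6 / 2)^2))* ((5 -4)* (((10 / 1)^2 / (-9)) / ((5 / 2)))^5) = -9318400000 / 531441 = -17534.21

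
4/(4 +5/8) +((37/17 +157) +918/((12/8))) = 485614/629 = 772.04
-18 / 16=-9 / 8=-1.12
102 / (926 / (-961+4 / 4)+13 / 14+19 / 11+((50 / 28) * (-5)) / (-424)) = 199805760 / 3354227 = 59.57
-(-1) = 1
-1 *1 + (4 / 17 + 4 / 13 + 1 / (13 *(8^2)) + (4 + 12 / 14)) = 435767 / 99008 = 4.40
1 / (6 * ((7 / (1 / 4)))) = 1 / 168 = 0.01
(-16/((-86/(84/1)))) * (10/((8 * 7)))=120/43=2.79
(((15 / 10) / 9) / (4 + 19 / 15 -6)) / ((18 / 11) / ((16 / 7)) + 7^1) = -0.03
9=9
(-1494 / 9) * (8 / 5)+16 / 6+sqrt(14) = -3944 / 15+sqrt(14) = -259.19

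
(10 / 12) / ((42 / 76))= 95 / 63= 1.51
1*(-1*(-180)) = 180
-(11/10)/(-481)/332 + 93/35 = 29702789/11178440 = 2.66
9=9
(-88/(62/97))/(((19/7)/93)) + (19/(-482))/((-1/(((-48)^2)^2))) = 936568740/4579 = 204535.65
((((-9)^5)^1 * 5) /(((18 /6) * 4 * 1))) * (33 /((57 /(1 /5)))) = -216513 /76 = -2848.86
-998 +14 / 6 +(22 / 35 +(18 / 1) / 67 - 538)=-10783033 / 7035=-1532.77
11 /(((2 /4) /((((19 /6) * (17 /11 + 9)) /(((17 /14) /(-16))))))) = -493696 /51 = -9680.31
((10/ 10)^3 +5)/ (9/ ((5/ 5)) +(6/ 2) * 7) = 1/ 5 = 0.20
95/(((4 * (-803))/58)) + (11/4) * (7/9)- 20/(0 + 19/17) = -9596141/549252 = -17.47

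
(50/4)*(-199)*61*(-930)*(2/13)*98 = 27658711500/13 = 2127593192.31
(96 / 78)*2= 32 / 13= 2.46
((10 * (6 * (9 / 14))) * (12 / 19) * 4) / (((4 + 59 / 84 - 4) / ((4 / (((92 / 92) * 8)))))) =77760 / 1121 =69.37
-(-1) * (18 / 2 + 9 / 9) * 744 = 7440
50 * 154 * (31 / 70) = 3410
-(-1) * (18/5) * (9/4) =8.10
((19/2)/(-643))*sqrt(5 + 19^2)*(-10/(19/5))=25*sqrt(366)/643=0.74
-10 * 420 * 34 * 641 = -91534800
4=4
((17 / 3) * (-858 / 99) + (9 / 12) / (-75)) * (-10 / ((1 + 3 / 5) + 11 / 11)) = 44209 / 234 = 188.93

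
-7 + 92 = 85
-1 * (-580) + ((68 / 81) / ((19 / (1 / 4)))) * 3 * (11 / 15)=4463287 / 7695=580.02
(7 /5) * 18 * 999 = 125874 /5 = 25174.80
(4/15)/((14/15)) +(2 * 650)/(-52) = -173/7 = -24.71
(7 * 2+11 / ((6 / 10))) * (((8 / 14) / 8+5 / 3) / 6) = 7081 / 756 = 9.37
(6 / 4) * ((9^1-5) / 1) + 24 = 30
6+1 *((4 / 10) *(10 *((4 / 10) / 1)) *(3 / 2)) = 42 / 5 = 8.40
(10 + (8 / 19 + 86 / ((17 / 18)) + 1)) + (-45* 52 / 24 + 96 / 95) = 19349 / 3230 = 5.99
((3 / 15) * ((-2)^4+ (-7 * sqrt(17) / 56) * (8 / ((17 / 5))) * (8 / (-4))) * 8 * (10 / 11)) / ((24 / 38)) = 760 * sqrt(17) / 561+ 1216 / 33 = 42.43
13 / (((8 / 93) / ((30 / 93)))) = 195 / 4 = 48.75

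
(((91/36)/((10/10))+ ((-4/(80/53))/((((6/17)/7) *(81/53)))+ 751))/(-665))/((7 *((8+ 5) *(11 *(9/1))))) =-6990019/58232374200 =-0.00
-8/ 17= -0.47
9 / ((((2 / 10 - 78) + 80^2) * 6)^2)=25 / 3997021284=0.00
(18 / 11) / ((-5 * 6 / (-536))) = 29.24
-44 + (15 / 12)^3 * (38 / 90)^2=-43.65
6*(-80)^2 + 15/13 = 499215/13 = 38401.15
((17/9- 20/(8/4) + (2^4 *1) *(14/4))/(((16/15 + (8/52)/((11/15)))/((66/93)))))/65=52151/127317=0.41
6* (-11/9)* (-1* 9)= 66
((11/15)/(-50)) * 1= -11/750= -0.01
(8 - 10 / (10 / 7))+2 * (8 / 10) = 13 / 5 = 2.60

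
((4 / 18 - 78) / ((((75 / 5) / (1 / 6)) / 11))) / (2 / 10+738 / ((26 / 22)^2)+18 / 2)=-325325 / 18397692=-0.02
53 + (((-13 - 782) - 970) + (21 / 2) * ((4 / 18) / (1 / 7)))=-5087 / 3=-1695.67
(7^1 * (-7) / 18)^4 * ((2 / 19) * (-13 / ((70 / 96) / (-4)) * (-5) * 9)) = -85648472 / 4617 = -18550.68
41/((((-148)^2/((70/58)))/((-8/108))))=-1435/8575416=-0.00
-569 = -569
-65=-65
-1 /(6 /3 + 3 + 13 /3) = -3 /28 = -0.11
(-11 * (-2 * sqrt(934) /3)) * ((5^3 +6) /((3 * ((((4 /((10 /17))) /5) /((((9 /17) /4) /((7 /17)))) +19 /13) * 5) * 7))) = 187330 * sqrt(934) /116557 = 49.12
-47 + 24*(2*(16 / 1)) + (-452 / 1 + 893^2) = 797718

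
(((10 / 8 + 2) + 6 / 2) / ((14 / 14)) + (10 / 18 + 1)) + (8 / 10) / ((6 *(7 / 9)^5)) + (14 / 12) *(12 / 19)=517942849 / 57479940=9.01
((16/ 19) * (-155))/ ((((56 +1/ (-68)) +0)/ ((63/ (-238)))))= 4960/ 8037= 0.62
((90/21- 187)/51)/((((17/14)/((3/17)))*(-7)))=2558/34391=0.07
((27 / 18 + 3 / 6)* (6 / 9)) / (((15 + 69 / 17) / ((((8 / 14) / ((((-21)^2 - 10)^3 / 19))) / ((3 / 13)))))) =16796 / 408561443073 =0.00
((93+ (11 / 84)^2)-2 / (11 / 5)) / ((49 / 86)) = 307409537 / 1901592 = 161.66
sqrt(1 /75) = sqrt(3) /15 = 0.12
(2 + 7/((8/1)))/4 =23/32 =0.72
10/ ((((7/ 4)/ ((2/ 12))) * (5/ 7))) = 1.33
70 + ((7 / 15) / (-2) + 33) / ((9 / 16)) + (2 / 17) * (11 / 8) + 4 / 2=1197197 / 9180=130.41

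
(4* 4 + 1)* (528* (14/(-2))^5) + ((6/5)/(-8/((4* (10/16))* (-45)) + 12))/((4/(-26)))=-409734762267/2716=-150859632.65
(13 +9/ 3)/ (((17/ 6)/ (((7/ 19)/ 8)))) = 84/ 323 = 0.26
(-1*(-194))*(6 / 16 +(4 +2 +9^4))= 5096283 / 4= 1274070.75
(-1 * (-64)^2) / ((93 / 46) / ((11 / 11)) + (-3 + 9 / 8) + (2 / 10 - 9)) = 3768320 / 7961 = 473.35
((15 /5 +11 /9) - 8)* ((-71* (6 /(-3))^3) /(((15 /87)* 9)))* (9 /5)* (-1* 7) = 3920336 /225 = 17423.72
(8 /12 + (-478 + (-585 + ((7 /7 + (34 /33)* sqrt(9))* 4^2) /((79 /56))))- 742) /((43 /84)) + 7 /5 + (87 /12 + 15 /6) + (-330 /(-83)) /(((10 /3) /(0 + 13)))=-211361459377 /62029220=-3407.45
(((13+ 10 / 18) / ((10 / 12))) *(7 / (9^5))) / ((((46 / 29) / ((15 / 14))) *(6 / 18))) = 1769 / 452709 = 0.00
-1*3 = -3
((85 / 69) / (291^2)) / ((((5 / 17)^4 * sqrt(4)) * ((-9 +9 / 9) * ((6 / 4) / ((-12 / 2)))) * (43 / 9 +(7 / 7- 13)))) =-1419857 / 21099682500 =-0.00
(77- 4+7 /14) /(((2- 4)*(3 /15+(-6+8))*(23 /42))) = -15435 /506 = -30.50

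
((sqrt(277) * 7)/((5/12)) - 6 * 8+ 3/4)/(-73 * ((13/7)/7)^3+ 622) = -2470629/32452132+ 3294172 * sqrt(277)/121695495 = 0.37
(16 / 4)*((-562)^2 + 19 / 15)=18950716 / 15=1263381.07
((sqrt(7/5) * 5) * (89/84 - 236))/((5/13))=-51311 * sqrt(35)/84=-3613.81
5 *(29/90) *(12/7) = 58/21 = 2.76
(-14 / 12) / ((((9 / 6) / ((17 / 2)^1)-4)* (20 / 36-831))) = -357 / 971620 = -0.00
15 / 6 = 2.50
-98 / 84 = -7 / 6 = -1.17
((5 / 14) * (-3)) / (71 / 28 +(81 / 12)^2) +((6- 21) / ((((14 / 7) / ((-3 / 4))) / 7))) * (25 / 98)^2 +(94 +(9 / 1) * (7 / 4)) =6639458647 / 59127712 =112.29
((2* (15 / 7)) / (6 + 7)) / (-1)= -30 / 91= -0.33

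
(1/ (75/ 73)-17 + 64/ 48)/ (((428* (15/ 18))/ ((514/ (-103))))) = 283214/ 1377625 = 0.21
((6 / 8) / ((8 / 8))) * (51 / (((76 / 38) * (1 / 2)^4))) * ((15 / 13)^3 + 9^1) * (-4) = -28333152 / 2197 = -12896.29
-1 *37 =-37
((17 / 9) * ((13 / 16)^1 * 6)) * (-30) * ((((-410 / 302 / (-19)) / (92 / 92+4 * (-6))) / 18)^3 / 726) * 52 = 123756270625 / 1216548111249588615696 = 0.00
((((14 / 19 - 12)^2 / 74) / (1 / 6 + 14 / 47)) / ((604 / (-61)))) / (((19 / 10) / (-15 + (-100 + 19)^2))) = -6446032695540 / 5020081523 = -1284.05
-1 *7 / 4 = -7 / 4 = -1.75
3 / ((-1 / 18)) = -54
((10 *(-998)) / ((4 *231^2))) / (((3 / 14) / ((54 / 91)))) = -9980 / 77077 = -0.13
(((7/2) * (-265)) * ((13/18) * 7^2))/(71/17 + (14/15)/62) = -3113608225/397608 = -7830.85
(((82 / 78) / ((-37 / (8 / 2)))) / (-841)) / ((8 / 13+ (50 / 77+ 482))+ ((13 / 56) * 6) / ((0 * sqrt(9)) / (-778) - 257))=12981584 / 46422272996817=0.00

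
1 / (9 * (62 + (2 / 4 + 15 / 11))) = 22 / 12645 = 0.00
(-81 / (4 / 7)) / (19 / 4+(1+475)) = -0.29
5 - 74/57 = 211/57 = 3.70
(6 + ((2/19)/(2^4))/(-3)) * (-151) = -412985/456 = -905.67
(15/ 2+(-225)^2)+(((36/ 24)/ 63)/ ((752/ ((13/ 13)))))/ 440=703637827201/ 13896960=50632.50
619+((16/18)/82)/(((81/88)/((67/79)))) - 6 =1447458187/2361231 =613.01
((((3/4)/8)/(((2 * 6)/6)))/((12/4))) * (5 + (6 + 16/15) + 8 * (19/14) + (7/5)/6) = 1621/4480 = 0.36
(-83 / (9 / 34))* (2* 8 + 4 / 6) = -141100 / 27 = -5225.93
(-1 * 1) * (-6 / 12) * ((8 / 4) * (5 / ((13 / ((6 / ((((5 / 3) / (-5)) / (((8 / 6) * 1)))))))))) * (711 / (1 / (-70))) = 5972400 / 13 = 459415.38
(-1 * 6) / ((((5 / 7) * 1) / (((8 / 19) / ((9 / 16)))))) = -1792 / 285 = -6.29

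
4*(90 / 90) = 4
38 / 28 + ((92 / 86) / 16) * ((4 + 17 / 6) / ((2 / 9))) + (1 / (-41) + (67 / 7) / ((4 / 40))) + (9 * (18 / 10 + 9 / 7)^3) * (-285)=-36409896174821 / 483767200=-75263.26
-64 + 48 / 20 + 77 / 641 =-197043 / 3205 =-61.48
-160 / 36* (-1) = 40 / 9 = 4.44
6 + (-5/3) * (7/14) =31/6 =5.17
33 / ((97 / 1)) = 33 / 97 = 0.34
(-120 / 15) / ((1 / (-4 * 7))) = 224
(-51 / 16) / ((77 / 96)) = -3.97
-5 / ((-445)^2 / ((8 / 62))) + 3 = 3683261 / 1227755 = 3.00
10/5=2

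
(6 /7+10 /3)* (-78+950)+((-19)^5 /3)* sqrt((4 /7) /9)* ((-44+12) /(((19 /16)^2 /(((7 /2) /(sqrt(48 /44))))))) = 76736 /21+28094464* sqrt(231) /27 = 15818427.61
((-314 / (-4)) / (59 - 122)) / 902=-157 / 113652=-0.00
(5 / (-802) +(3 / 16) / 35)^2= 38809 / 50427193600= 0.00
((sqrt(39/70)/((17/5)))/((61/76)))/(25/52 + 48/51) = 1976*sqrt(2730)/536739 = 0.19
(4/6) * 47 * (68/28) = 1598/21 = 76.10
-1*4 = -4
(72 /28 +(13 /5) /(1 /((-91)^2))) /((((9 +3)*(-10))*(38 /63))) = -2260983 /7600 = -297.50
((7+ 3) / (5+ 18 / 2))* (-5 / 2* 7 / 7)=-25 / 14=-1.79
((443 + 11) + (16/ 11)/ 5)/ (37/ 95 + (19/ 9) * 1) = 2136303/ 11759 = 181.67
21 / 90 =7 / 30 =0.23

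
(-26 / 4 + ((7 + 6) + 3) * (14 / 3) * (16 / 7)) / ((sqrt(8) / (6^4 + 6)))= 213745 * sqrt(2) / 4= 75570.27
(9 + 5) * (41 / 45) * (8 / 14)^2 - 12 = -2468 / 315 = -7.83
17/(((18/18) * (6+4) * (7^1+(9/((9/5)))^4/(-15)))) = -0.05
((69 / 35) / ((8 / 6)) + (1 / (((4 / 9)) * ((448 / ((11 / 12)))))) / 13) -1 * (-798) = 372493221 / 465920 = 799.48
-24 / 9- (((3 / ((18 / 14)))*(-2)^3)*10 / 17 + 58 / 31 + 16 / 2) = -2462 / 1581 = -1.56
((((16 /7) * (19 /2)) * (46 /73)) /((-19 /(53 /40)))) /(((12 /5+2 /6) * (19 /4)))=-29256 /398069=-0.07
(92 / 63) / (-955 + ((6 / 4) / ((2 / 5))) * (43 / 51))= -6256 / 4077675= -0.00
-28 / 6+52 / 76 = -227 / 57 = -3.98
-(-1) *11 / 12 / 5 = 11 / 60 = 0.18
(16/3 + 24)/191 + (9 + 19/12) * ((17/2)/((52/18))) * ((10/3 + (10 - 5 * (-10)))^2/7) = 3721662257/208572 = 17843.54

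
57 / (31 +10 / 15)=9 / 5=1.80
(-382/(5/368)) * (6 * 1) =-843456/5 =-168691.20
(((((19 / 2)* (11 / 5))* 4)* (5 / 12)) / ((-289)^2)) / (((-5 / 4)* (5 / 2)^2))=-1672 / 31320375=-0.00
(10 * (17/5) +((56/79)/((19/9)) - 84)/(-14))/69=60004/103569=0.58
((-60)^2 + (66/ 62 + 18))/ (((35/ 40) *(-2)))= -448764/ 217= -2068.04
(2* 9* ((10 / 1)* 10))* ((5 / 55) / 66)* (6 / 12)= 150 / 121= 1.24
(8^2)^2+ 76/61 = 249932/61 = 4097.25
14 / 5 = 2.80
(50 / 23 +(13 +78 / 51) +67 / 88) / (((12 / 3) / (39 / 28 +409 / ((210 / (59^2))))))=31117458905 / 1051008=29607.25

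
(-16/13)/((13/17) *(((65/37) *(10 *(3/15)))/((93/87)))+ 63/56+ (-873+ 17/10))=0.00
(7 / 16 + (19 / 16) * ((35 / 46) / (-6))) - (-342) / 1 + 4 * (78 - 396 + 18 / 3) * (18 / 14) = -39019739 / 30912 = -1262.28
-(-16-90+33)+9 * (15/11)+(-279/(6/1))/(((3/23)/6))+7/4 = -90287/44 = -2051.98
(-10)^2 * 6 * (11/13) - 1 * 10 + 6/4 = 12979/26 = 499.19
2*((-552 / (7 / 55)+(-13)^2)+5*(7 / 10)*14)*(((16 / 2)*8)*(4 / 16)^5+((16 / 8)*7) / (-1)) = 3214991 / 28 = 114821.11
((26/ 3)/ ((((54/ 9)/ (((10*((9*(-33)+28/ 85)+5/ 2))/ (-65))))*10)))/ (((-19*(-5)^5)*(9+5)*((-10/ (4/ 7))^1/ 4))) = -100018/ 55641796875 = -0.00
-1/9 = -0.11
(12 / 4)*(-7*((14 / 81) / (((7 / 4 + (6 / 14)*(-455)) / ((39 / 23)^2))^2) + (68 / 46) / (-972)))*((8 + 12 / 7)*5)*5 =102410580707950 / 13544262144009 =7.56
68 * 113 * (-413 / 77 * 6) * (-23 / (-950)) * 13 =-406660332 / 5225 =-77829.73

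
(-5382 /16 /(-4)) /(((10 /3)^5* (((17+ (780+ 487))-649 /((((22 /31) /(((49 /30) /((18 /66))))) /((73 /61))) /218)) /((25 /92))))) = -15608619 /401265055078400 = -0.00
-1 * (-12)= 12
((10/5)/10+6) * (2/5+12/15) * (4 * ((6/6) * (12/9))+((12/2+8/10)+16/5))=2852/25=114.08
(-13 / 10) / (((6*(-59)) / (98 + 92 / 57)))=36907 / 100890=0.37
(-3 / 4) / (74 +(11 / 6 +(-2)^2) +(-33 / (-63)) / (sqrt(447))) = -94423833 / 10050891478 +693 * sqrt(447) / 5025445739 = -0.01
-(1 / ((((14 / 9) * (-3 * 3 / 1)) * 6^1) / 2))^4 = -1 / 3111696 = -0.00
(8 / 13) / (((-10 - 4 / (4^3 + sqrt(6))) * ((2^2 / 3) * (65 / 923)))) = -2191557 / 3364855 - 213 * sqrt(6) / 3364855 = -0.65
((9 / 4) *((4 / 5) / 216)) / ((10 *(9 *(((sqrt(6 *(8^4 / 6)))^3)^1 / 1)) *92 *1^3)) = 1 / 260466278400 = 0.00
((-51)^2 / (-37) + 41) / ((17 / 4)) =-4336 / 629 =-6.89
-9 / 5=-1.80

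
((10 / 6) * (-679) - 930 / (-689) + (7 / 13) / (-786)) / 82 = -204042667 / 14802476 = -13.78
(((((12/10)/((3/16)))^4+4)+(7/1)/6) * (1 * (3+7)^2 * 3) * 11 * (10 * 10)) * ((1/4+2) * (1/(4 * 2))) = 156193067.25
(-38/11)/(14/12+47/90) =-45/22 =-2.05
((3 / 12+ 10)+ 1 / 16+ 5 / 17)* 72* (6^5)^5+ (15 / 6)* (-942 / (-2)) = 738192428697124696267875 / 34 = 21711542020503667537290.44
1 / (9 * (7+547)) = 1 / 4986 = 0.00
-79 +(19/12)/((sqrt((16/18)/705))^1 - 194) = -37734363041/477600824 - 19 * sqrt(1410)/477600824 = -79.01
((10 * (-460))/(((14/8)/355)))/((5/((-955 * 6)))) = 7485672000/7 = 1069381714.29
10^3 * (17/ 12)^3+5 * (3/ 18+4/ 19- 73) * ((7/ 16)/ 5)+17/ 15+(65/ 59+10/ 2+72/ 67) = 914888927407/ 324462240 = 2819.71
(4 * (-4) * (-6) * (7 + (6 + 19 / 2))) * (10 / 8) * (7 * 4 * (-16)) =-1209600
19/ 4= 4.75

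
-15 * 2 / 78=-5 / 13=-0.38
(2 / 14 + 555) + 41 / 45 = 175157 / 315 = 556.05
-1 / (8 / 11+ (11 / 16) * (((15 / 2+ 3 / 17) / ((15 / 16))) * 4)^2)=-79475 / 58672136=-0.00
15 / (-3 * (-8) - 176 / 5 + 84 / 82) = -3075 / 2086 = -1.47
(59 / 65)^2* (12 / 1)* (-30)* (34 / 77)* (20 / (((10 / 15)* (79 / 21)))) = -153386784 / 146861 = -1044.44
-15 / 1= -15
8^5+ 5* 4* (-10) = 32568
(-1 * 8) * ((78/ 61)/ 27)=-208/ 549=-0.38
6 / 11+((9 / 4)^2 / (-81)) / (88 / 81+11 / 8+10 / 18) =22569 / 43010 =0.52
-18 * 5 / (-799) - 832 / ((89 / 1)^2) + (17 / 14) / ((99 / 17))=1895743123 / 8771826294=0.22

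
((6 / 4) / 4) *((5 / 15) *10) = 5 / 4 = 1.25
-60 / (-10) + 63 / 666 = 451 / 74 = 6.09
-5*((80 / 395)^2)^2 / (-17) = 327680 / 662151377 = 0.00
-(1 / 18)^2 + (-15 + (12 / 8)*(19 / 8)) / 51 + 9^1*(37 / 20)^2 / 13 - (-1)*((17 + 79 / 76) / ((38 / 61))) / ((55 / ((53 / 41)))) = 1645330859021 / 582895942200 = 2.82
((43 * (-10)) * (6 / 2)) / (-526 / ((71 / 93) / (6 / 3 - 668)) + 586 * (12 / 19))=-290035 / 103251274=-0.00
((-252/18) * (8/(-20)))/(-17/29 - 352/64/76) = -123424/14515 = -8.50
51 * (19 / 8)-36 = 681 / 8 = 85.12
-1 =-1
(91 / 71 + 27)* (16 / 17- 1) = -2008 / 1207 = -1.66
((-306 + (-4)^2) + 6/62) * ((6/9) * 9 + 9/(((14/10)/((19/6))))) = -7641.02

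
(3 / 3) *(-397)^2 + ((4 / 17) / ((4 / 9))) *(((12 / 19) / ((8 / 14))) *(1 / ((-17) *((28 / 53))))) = 3461722645 / 21964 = 157608.93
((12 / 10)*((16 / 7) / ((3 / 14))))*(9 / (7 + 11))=32 / 5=6.40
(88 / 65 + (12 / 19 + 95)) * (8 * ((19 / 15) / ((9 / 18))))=1916432 / 975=1965.57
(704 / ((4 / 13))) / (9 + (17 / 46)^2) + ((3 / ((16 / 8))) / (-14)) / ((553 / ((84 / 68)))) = 182056132435 / 726998132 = 250.42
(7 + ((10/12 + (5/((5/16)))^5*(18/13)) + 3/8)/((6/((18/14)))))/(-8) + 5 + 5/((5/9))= -452832329/11648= -38876.40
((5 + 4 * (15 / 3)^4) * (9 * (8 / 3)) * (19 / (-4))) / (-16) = 142785 / 8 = 17848.12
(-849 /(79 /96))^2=6642902016 /6241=1064397.05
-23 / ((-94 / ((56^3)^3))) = 1325232950078006.47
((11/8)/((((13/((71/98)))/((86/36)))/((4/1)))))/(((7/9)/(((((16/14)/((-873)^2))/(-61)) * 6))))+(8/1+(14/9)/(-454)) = 878015882837825/109799013269673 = 8.00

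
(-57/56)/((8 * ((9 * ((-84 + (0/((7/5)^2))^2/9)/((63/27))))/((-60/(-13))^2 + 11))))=103721/8176896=0.01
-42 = -42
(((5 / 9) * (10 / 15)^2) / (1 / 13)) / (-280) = -13 / 1134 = -0.01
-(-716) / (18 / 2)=716 / 9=79.56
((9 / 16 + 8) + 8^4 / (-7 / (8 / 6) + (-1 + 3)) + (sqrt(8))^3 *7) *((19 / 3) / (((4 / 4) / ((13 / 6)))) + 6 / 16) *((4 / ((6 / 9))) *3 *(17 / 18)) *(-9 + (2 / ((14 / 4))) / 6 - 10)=254792533615 / 44928 - 13700470 *sqrt(2) / 27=4953523.06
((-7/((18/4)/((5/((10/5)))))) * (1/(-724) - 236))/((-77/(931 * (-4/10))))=17675035/3982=4438.73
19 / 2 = 9.50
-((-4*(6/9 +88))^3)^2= -1450941049410420736/729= -1990316940206338.46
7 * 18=126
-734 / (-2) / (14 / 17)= 6239 / 14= 445.64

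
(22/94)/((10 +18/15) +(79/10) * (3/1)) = 110/16403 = 0.01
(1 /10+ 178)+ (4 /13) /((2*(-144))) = 833503 /4680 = 178.10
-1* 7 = -7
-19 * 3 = -57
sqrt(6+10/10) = sqrt(7) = 2.65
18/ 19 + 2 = 56/ 19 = 2.95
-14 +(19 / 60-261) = -16481 / 60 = -274.68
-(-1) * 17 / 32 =17 / 32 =0.53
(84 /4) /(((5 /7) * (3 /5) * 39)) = 49 /39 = 1.26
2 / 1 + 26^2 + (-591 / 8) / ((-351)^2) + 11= 226361107 / 328536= 689.00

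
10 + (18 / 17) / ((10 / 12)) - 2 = 788 / 85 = 9.27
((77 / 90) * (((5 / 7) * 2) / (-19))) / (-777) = 11 / 132867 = 0.00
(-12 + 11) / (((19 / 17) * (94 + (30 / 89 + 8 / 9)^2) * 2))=-10907217 / 2328443084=-0.00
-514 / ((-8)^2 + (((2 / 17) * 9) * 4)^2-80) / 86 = -74273 / 24080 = -3.08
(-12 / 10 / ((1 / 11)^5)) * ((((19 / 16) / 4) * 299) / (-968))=22684233 / 1280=17722.06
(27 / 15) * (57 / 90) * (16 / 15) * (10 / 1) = 304 / 25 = 12.16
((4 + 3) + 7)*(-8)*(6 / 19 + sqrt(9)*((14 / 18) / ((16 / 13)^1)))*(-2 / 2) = 14119 / 57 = 247.70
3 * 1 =3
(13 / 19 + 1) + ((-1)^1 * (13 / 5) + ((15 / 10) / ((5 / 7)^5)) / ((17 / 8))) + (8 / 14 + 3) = 45587722 / 7065625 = 6.45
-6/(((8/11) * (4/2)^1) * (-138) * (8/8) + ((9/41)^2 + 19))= 55473/1679714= 0.03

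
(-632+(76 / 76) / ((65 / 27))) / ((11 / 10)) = -82106 / 143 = -574.17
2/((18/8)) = 8/9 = 0.89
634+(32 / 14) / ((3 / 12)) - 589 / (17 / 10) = 35304 / 119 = 296.67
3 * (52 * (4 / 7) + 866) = 18810 / 7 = 2687.14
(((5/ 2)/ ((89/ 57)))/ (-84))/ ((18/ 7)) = -95/ 12816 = -0.01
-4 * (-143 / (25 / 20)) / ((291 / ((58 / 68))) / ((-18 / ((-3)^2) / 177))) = -66352 / 4378095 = -0.02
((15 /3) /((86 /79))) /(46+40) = 395 /7396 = 0.05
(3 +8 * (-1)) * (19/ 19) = -5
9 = 9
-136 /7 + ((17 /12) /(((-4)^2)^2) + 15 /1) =-95113 /21504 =-4.42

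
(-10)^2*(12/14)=85.71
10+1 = 11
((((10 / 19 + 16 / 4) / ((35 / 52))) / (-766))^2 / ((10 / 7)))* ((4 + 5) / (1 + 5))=0.00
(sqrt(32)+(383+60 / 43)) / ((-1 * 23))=-16529 / 989-4 * sqrt(2) / 23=-16.96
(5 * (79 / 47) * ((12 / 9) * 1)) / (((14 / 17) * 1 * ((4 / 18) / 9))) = 551.08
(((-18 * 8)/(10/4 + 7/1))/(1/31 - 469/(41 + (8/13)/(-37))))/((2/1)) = 43999416/66248687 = 0.66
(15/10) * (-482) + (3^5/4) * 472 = 27951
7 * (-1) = -7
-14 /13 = -1.08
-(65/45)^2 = -169/81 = -2.09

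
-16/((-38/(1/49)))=8/931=0.01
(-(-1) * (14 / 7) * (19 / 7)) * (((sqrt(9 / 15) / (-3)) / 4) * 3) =-19 * sqrt(15) / 70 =-1.05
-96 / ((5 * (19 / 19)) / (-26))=2496 / 5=499.20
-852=-852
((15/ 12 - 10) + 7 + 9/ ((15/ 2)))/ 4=-11/ 80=-0.14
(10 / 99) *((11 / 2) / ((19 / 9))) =0.26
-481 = -481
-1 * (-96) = 96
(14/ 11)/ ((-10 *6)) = -7/ 330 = -0.02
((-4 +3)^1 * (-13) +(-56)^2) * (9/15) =9447/5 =1889.40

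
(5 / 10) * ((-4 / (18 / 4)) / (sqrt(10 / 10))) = -4 / 9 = -0.44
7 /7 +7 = 8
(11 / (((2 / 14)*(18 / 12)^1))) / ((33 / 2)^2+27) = 88 / 513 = 0.17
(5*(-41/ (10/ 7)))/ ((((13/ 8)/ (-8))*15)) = 9184/ 195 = 47.10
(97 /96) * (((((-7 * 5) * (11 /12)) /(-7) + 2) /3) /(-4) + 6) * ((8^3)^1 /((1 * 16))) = 76145 /432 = 176.26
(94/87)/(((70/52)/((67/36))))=40937/27405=1.49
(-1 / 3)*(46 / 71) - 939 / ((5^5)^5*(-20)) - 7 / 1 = -7.22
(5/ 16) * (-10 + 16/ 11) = -235/ 88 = -2.67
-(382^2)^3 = -3107278481449024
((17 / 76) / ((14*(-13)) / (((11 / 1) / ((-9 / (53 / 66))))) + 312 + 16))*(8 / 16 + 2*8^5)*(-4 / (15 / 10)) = -76.14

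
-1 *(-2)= 2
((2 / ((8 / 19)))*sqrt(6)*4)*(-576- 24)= -27924.18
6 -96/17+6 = 6.35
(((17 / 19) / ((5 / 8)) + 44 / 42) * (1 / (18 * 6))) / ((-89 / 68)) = -84082 / 4793985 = -0.02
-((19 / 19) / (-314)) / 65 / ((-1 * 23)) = -1 / 469430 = -0.00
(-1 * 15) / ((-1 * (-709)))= -15 / 709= -0.02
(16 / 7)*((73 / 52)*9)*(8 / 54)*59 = 68912 / 273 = 252.42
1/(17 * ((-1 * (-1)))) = 1/17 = 0.06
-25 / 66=-0.38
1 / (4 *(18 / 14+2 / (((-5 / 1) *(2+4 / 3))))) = 175 / 816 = 0.21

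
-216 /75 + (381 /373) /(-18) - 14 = -947611 /55950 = -16.94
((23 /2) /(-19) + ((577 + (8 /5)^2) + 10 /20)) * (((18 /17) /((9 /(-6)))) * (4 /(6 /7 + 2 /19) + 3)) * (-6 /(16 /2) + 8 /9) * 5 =-21010063 /10336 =-2032.71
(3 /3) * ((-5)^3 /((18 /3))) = -125 /6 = -20.83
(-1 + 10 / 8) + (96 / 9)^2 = 4105 / 36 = 114.03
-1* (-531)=531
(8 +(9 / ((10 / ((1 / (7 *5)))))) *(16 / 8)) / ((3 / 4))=5636 / 525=10.74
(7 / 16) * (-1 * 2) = -7 / 8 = -0.88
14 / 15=0.93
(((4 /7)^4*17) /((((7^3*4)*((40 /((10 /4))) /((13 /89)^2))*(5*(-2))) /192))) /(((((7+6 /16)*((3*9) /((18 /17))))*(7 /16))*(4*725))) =-1384448 /9766171712703875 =-0.00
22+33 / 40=913 / 40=22.82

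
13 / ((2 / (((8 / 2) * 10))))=260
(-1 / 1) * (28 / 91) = -4 / 13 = -0.31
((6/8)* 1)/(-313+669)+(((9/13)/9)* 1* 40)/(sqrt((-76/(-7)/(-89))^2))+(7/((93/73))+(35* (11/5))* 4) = 338.72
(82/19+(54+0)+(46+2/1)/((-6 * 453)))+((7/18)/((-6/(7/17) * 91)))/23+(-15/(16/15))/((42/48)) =465542649521/11024844012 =42.23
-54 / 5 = -10.80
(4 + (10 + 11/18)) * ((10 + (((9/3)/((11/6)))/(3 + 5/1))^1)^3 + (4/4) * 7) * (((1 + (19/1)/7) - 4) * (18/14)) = -23963281031/4174016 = -5741.06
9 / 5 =1.80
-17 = -17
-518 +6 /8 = -517.25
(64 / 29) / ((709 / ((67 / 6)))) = 2144 / 61683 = 0.03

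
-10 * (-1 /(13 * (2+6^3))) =5 /1417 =0.00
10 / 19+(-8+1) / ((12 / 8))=-236 / 57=-4.14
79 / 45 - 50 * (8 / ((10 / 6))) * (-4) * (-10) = -431921 / 45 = -9598.24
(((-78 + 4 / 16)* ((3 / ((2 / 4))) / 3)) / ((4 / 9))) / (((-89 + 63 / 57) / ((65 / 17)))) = 691353 / 45424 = 15.22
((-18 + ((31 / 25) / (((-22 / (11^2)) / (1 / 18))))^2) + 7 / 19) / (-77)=269140661 / 1185030000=0.23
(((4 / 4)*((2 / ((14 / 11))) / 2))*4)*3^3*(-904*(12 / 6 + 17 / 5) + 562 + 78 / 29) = -371815488 / 1015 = -366320.68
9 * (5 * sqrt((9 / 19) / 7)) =135 * sqrt(133) / 133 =11.71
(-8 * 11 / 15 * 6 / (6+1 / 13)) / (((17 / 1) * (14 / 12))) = -13728 / 47005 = -0.29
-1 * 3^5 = -243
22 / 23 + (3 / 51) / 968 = 362055 / 378488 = 0.96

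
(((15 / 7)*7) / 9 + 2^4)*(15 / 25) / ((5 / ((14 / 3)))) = 742 / 75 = 9.89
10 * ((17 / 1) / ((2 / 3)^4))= 6885 / 8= 860.62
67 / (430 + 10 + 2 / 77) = 5159 / 33882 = 0.15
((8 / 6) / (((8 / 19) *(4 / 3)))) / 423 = 19 / 3384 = 0.01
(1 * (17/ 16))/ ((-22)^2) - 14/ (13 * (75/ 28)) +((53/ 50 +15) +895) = 6875848351/ 7550400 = 910.66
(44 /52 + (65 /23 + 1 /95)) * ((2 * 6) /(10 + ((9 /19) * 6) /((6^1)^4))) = 30127392 /6818695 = 4.42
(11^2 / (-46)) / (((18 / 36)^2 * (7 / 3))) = -726 / 161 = -4.51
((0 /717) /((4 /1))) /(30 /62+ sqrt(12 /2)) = 0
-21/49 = -3/7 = -0.43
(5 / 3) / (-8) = -5 / 24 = -0.21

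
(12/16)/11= 3/44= 0.07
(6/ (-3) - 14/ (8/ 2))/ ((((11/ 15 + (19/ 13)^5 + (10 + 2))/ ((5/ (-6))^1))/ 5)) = 510527875/ 432233792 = 1.18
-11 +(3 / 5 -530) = -540.40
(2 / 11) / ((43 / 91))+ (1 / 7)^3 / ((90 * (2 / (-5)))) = 2246863 / 5840604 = 0.38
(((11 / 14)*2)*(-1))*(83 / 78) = -913 / 546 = -1.67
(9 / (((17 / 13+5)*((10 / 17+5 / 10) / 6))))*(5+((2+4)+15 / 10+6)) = 5967 / 41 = 145.54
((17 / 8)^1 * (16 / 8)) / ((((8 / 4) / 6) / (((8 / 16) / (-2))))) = -51 / 16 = -3.19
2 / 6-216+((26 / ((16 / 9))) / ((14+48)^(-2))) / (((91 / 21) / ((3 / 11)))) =219289 / 66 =3322.56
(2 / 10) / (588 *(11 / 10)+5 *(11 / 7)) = 7 / 22913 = 0.00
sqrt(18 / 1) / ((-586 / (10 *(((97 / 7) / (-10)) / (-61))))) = -291 *sqrt(2) / 250222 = -0.00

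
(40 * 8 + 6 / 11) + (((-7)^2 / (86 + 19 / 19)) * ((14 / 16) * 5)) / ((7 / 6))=411711 / 1276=322.66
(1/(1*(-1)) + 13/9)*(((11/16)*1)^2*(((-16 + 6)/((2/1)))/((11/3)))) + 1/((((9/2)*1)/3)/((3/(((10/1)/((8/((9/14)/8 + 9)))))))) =-35881/325440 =-0.11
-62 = -62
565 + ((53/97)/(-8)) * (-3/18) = 2630693/4656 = 565.01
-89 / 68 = -1.31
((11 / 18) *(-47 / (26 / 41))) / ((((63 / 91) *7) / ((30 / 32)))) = -105985 / 12096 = -8.76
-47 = -47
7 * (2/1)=14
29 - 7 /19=544 /19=28.63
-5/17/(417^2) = -5/2956113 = -0.00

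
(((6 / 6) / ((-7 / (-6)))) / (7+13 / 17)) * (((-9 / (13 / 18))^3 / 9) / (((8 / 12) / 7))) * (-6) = 36137988 / 24167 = 1495.34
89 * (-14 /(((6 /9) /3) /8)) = -44856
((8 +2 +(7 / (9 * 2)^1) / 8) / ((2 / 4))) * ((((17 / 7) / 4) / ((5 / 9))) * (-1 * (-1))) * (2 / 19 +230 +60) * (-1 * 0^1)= 0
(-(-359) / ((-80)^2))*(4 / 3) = 359 / 4800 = 0.07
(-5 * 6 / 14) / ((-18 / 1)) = 5 / 42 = 0.12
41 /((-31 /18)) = -738 /31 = -23.81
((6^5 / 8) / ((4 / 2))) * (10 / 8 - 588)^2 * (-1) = -1338543387 / 8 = -167317923.38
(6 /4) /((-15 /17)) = -17 /10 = -1.70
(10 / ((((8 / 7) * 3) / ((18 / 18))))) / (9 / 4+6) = 35 / 99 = 0.35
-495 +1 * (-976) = -1471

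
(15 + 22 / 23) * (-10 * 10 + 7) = -34131 / 23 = -1483.96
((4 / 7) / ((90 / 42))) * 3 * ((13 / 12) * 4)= 52 / 15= 3.47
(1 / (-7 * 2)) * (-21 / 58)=3 / 116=0.03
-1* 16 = -16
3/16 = 0.19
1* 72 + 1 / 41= 2953 / 41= 72.02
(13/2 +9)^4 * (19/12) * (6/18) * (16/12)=17546899/432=40617.82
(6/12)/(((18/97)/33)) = 1067/12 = 88.92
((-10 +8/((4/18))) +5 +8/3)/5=101/15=6.73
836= 836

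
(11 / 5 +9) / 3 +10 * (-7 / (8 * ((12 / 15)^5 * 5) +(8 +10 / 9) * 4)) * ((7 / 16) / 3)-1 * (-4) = 251768959 / 33447360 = 7.53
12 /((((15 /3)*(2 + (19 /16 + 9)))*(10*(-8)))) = -4 /1625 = -0.00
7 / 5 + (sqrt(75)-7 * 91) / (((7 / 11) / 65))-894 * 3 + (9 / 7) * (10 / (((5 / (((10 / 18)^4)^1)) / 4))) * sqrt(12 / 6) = -338728 / 5 + 5000 * sqrt(2) / 5103 + 3575 * sqrt(3) / 7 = -66859.63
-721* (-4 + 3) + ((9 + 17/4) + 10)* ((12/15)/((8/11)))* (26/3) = 18853/20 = 942.65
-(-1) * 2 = 2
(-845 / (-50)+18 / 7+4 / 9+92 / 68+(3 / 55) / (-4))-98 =-3616523 / 47124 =-76.74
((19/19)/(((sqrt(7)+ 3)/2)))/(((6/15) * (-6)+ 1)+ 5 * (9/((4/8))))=15/443 - 5 * sqrt(7)/443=0.00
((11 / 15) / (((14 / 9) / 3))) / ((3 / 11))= 363 / 70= 5.19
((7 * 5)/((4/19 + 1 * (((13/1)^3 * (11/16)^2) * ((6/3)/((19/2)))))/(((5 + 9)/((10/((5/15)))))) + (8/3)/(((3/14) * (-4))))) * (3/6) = 1340640/35684219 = 0.04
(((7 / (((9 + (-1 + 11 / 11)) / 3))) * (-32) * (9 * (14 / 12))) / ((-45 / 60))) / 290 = 1568 / 435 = 3.60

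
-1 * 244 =-244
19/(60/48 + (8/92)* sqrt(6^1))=201020/12841 -13984* sqrt(6)/12841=12.99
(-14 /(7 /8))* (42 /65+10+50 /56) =-84004 /455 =-184.62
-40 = -40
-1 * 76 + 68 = -8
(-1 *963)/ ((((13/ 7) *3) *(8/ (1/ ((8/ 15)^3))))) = -7583625/ 53248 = -142.42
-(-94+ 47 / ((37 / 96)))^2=-1069156 / 1369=-780.98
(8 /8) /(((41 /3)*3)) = 1 /41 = 0.02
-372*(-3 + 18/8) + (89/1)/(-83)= 277.93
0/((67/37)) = 0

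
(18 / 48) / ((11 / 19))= 57 / 88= 0.65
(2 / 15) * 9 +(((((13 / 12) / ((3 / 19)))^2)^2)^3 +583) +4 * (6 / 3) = 257830010966649963789444956261 / 23691906691608084480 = 10882619720.01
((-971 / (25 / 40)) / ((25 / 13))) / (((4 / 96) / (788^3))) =-1185884693041152 / 125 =-9487077544329.22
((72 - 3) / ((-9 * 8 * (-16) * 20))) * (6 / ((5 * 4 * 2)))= 23 / 51200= 0.00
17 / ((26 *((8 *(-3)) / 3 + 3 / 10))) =-85 / 1001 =-0.08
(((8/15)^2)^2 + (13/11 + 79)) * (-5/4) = -22348153/222750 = -100.33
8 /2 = 4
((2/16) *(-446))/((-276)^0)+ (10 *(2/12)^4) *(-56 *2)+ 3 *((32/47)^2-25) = -93203059/715716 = -130.22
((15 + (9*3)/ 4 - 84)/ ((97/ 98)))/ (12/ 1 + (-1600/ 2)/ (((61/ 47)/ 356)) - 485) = 744261/ 2602403882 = 0.00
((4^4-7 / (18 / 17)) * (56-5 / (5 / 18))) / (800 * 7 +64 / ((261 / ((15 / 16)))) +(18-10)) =2473439 / 1463748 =1.69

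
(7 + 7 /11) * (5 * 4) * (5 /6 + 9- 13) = -5320 /11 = -483.64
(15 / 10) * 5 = 15 / 2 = 7.50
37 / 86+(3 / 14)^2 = 4013 / 8428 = 0.48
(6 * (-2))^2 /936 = 2 /13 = 0.15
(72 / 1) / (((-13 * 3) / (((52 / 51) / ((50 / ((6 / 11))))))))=-96 / 4675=-0.02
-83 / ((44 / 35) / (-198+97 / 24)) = 13522775 / 1056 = 12805.66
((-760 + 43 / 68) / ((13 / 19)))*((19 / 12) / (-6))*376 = 876124979 / 7956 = 110121.29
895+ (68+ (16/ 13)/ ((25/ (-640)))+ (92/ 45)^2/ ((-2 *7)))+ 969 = 350158204/ 184275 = 1900.19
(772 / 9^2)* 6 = 1544 / 27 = 57.19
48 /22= 24 /11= 2.18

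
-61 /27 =-2.26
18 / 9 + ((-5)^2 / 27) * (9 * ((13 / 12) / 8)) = 901 / 288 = 3.13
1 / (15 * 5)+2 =151 / 75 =2.01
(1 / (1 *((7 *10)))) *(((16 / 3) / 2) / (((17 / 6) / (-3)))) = -24 / 595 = -0.04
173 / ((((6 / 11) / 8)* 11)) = 692 / 3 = 230.67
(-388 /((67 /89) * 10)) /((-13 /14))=241724 /4355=55.50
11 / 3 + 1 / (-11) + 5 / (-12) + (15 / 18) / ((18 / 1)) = 952 / 297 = 3.21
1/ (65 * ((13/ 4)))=0.00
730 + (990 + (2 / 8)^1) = 6881 / 4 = 1720.25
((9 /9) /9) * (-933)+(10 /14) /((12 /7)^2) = -14893 /144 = -103.42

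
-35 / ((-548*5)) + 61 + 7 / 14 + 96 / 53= 1839185 / 29044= 63.32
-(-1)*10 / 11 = 10 / 11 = 0.91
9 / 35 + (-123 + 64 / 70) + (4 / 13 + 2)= -54382 / 455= -119.52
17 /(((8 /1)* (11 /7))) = 119 /88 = 1.35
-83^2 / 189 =-6889 / 189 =-36.45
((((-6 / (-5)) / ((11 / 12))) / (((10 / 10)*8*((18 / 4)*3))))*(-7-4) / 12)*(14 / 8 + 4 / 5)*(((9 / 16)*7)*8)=-357 / 400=-0.89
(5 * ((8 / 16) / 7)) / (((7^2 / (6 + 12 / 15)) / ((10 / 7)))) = 170 / 2401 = 0.07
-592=-592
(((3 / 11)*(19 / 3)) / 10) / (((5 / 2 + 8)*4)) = 19 / 4620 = 0.00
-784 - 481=-1265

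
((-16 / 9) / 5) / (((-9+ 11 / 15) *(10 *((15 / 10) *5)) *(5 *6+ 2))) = 1 / 55800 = 0.00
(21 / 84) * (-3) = -3 / 4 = -0.75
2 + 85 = 87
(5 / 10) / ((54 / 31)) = 31 / 108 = 0.29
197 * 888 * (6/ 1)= 1049616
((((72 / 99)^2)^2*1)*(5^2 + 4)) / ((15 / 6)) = 237568 / 73205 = 3.25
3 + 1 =4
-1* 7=-7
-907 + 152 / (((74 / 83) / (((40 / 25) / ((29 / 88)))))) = -79.26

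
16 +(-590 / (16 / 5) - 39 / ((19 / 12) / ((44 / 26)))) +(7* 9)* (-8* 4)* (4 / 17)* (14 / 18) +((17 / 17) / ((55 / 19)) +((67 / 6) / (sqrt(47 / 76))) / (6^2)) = -82238439 / 142120 +67* sqrt(893) / 5076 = -578.26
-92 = -92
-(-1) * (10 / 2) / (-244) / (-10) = 1 / 488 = 0.00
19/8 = 2.38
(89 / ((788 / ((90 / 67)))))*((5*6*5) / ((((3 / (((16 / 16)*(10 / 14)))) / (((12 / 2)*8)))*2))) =12015000 / 92393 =130.04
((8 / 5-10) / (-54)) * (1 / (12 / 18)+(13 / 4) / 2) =35 / 72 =0.49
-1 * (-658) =658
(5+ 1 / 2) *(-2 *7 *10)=-770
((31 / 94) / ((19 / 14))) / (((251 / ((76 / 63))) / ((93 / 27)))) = 3844 / 955557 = 0.00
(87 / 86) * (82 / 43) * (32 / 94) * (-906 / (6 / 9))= -77560848 / 86903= -892.50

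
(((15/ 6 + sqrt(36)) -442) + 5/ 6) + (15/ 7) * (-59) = -11741/ 21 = -559.10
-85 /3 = -28.33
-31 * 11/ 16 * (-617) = 13149.81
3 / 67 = 0.04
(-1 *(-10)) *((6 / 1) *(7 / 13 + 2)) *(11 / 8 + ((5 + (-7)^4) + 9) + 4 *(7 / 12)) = 9578085 / 26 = 368387.88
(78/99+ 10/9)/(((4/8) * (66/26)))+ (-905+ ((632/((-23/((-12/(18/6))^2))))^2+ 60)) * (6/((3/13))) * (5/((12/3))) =21618920405849/3456486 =6254595.10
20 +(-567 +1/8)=-4375/8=-546.88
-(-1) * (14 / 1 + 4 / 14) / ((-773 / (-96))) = 9600 / 5411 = 1.77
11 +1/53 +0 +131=7527/53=142.02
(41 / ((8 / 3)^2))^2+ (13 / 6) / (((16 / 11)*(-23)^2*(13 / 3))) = 33.24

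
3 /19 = 0.16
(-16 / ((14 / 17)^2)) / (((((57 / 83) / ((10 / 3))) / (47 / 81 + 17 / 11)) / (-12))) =7269020480 / 2488563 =2920.97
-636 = -636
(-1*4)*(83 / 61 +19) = -4968 / 61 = -81.44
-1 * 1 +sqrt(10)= -1 +sqrt(10)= 2.16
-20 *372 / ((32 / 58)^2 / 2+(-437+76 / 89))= 17.06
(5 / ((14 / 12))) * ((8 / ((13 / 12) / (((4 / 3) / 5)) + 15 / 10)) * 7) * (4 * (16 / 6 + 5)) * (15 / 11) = 1766400 / 979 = 1804.29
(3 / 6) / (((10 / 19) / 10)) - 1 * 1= 17 / 2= 8.50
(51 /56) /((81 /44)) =187 /378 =0.49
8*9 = 72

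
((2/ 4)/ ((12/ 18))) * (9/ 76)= 27/ 304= 0.09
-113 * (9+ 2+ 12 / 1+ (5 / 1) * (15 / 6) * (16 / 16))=-8023 / 2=-4011.50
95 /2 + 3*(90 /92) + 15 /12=4755 /92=51.68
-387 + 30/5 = -381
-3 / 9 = -1 / 3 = -0.33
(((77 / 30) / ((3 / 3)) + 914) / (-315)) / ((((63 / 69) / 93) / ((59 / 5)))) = -1156716299 / 330750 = -3497.25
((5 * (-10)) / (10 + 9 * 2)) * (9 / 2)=-225 / 28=-8.04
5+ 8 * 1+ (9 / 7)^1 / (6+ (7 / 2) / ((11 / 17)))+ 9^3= 1303892 / 1757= 742.11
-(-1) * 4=4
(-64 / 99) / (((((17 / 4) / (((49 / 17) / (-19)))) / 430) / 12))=21575680 / 181203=119.07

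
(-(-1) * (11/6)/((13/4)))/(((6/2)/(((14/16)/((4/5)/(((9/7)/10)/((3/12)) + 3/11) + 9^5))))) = 0.00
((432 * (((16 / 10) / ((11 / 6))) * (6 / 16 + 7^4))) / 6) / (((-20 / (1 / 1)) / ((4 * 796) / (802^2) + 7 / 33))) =-31865285700 / 19456921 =-1637.74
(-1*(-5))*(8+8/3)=160/3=53.33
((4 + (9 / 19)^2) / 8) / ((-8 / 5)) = -7625 / 23104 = -0.33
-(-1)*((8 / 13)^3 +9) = 20285 / 2197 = 9.23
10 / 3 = 3.33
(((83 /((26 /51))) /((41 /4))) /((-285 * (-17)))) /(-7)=-166 /354445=-0.00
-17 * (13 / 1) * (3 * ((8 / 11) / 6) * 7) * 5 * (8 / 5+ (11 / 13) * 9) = -285124 / 11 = -25920.36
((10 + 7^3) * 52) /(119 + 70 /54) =152.59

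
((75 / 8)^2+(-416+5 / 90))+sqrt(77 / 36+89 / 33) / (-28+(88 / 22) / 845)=-188959 / 576 - 845 * sqrt(21065) / 1561296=-328.13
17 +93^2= 8666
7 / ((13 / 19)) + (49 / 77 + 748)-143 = 88069 / 143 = 615.87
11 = 11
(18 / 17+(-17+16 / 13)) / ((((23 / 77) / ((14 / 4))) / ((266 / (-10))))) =233054437 / 50830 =4584.98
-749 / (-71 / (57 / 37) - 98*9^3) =42693 / 4074821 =0.01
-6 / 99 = -2 / 33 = -0.06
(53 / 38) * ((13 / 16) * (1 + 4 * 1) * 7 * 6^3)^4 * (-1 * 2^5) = -1207192456241533125 / 19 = -63536445065343848.68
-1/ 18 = -0.06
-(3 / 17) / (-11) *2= 6 / 187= 0.03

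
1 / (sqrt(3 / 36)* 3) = 2* sqrt(3) / 3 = 1.15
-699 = -699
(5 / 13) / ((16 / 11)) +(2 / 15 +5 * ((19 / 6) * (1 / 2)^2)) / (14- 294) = 109117 / 436800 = 0.25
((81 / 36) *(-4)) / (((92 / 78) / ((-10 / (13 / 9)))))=1215 / 23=52.83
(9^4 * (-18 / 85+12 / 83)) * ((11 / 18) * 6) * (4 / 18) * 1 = -2534004 / 7055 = -359.18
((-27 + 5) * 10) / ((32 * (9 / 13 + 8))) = -715 / 904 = -0.79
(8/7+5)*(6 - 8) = -86/7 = -12.29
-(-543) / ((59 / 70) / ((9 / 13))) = 342090 / 767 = 446.01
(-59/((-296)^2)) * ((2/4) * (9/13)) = -531/2278016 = -0.00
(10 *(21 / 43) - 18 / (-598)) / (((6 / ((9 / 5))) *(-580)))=-189531 / 74570600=-0.00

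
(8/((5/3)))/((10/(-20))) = -48/5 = -9.60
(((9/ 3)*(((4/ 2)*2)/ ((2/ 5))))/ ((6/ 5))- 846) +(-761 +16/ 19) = -30042/ 19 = -1581.16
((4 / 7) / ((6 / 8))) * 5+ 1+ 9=290 / 21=13.81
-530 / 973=-0.54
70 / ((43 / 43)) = 70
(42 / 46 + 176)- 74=2367 / 23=102.91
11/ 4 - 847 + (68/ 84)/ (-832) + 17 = -14453729/ 17472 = -827.25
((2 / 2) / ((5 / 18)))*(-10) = -36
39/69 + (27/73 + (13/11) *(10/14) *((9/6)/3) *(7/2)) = 178215/73876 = 2.41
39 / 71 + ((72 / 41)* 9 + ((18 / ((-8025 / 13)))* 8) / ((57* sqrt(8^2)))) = 2419550089 / 147951575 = 16.35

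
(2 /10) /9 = 1 /45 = 0.02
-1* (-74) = 74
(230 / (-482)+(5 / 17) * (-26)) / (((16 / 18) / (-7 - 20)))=8088255 / 32776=246.77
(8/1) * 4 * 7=224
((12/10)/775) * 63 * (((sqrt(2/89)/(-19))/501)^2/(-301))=-12/149303611596625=-0.00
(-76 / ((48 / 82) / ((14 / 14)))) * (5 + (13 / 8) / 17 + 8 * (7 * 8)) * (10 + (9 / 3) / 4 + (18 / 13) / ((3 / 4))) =-31441807145 / 42432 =-740992.82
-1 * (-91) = 91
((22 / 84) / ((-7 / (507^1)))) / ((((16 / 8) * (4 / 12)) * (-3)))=1859 / 196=9.48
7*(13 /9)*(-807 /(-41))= 24479 /123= 199.02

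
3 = 3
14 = 14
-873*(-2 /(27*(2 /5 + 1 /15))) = 970 /7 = 138.57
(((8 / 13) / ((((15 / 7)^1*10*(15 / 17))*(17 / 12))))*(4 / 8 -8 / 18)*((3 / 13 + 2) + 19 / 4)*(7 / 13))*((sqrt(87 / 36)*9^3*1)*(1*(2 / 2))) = 5.44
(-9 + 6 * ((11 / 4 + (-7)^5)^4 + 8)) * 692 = 10594582792002803724615 / 32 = 331080712250087616394.22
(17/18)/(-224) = -17/4032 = -0.00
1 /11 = 0.09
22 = 22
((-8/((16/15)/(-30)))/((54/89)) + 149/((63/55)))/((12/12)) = 63115/126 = 500.91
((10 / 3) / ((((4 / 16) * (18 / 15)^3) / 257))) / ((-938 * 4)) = -160625 / 303912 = -0.53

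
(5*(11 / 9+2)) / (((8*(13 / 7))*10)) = 203 / 1872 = 0.11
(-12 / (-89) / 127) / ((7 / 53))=636 / 79121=0.01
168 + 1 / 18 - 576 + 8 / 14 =-51329 / 126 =-407.37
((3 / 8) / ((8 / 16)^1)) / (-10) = -3 / 40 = -0.08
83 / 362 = 0.23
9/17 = 0.53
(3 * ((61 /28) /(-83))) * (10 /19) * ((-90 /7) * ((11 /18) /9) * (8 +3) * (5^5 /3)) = 576640625 /1390914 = 414.58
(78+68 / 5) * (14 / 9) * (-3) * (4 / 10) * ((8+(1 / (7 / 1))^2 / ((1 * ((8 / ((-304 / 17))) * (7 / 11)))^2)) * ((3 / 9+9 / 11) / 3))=-14763325888 / 27259925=-541.58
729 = 729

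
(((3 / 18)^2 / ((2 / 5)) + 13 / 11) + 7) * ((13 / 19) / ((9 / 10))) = 424775 / 67716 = 6.27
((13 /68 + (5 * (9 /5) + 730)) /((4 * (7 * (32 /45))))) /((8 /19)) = 42976575 /487424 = 88.17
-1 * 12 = -12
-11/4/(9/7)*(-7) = 539/36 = 14.97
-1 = -1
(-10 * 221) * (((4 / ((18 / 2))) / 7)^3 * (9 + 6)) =-707200 / 83349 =-8.48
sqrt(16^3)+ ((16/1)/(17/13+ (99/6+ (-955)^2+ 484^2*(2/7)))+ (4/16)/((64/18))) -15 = 1119105632679/22806157184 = 49.07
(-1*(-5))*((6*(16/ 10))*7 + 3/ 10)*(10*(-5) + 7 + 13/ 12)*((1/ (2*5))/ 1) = -22635/ 16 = -1414.69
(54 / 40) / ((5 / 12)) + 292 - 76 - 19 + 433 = 15831 / 25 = 633.24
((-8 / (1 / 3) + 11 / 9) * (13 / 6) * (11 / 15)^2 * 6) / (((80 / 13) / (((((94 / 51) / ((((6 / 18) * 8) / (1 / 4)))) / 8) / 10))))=-39405223 / 705024000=-0.06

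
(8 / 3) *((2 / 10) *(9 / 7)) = 24 / 35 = 0.69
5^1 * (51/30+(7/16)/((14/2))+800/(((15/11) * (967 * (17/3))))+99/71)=304764509/18674704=16.32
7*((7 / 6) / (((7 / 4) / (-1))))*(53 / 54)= -371 / 81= -4.58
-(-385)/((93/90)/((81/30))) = 31185/31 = 1005.97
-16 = -16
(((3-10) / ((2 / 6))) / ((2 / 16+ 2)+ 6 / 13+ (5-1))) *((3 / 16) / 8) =-819 / 10960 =-0.07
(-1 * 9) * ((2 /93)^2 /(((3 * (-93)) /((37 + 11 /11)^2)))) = 5776 /268119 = 0.02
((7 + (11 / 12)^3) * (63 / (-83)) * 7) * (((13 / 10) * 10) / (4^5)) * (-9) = 25658997 / 5439488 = 4.72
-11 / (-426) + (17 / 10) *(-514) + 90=-1669439 / 2130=-783.77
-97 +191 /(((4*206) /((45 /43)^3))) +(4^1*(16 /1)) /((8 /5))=-3716879901 /65513768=-56.73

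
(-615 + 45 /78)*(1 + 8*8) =-79875 /2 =-39937.50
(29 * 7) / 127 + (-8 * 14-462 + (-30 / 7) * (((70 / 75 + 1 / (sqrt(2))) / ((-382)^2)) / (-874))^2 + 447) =-27200214405807207378839 / 216904886948230272960-sqrt(2) / 4066458322988944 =-125.40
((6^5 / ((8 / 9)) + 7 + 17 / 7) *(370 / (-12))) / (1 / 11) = -20791595 / 7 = -2970227.86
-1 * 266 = -266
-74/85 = -0.87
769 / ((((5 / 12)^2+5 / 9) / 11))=406032 / 35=11600.91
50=50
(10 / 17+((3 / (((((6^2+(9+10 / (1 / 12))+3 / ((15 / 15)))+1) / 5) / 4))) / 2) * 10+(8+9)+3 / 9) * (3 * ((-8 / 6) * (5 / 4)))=-848830 / 8619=-98.48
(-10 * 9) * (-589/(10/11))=58311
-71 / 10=-7.10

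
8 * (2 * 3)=48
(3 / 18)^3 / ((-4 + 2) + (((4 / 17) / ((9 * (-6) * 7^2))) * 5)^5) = -213147411894589835313 / 92079681938462809655216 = -0.00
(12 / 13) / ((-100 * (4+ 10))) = -3 / 4550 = -0.00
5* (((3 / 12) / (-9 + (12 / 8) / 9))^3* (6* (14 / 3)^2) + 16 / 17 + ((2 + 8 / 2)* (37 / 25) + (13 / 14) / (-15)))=25926948181 / 531490890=48.78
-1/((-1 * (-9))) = -1/9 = -0.11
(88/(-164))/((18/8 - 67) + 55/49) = 4312/511311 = 0.01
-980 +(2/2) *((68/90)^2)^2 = -979.67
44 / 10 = 22 / 5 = 4.40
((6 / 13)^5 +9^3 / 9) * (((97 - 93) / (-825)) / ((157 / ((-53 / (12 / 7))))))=1240067871 / 16030575275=0.08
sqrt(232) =2 * sqrt(58) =15.23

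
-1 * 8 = -8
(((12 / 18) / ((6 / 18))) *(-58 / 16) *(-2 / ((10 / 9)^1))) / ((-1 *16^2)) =-261 / 5120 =-0.05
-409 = -409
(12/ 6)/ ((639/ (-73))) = -146/ 639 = -0.23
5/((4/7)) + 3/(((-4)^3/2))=277/32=8.66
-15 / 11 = -1.36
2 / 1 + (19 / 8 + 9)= 107 / 8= 13.38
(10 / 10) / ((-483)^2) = 1 / 233289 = 0.00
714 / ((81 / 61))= 14518 / 27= 537.70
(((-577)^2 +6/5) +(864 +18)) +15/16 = 26705051/80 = 333813.14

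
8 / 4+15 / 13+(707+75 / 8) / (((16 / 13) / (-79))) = -76509333 / 1664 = -45979.17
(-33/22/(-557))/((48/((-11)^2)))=121/17824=0.01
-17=-17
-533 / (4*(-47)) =533 / 188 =2.84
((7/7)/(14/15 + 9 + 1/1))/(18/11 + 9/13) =715/18204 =0.04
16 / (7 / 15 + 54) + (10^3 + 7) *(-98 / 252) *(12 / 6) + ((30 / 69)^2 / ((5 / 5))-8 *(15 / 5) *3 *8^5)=-9180085595669 / 3889737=-2360078.74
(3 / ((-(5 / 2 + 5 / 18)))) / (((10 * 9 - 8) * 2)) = -27 / 4100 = -0.01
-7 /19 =-0.37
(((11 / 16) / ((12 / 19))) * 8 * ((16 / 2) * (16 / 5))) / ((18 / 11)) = 18392 / 135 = 136.24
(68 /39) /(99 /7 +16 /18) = 1428 /12311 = 0.12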